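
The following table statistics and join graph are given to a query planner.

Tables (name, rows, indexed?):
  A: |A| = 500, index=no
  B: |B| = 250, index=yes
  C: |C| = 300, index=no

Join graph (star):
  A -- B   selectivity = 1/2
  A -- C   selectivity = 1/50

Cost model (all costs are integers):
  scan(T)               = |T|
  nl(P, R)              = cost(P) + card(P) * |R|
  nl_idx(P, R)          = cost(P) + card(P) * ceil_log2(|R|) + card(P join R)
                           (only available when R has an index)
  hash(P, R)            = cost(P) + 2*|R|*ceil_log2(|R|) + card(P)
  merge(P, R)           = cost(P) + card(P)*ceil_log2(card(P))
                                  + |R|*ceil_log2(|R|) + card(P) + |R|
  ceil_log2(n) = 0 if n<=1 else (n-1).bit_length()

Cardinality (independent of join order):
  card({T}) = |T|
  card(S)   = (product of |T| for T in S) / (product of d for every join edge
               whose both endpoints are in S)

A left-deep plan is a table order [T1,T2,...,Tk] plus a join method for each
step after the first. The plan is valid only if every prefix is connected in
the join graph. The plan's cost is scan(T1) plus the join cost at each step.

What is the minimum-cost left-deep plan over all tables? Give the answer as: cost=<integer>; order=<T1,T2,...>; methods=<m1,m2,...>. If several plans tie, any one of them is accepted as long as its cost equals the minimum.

cost=13400; order=A,C,B; methods=hash,hash

Selinger DP (subsets sized 1..n):
  {A}: scan cost=500, card=500
  {B}: scan cost=250, card=250
  {C}: scan cost=300, card=300
  {AB}: card=62500; try (B,hash)→5000, (A,merge)→7500, (B,merge)→7750, (A,hash)→9500, (B,nl_idx)→67000, (A,nl)→125250 …(+1); best=5000 via (B,hash)
  {AC}: card=3000; try (C,hash)→6400, (A,merge)→8300, (C,merge)→8500, (A,hash)→9600, (A,nl)→150300, (C,nl)→150500; best=6400 via (C,hash)
  {ABC}: card=375000; try (B,hash)→13400, (B,merge)→47650, (C,hash)→72900, (B,nl_idx)→405400, (B,nl)→756400, (C,merge)→1070500 …(+1); best=13400 via (B,hash)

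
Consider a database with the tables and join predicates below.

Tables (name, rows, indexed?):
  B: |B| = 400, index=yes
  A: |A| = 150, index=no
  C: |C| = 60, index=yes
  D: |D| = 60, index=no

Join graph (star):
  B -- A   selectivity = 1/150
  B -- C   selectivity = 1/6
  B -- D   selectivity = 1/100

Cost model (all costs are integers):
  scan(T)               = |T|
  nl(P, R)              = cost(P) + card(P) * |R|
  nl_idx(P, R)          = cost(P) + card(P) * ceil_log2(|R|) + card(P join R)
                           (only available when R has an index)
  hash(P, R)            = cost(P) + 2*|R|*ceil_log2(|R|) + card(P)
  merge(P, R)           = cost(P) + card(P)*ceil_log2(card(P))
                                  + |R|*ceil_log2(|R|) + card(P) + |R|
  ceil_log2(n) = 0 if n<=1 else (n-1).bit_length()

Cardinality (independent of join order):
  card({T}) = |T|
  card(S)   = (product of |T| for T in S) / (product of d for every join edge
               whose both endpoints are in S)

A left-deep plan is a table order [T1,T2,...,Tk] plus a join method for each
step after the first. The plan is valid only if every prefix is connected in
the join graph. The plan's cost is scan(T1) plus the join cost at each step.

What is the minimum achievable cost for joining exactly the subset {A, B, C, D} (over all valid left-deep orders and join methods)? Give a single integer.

Selinger DP over subsets of {A,B,C,D}:
  {B}: scan cost=400, card=400
  {A}: scan cost=150, card=150
  {C}: scan cost=60, card=60
  {D}: scan cost=60, card=60
  {AB}: card=400; try (B,nl_idx)→1900, (A,hash)→3200, (B,merge)→5500, (A,merge)→5750, (B,hash)→7500, (B,nl)→60150 …(+1); best=1900 via (B,nl_idx)
  {BC}: card=4000; try (C,hash)→1520, (B,merge)→4480, (B,nl_idx)→4600, (C,merge)→4820, (C,nl_idx)→6800, (B,hash)→7320 …(+2); best=1520 via (C,hash)
  {BD}: card=240; try (B,nl_idx)→840, (D,hash)→1520, (B,merge)→4480, (D,merge)→4820, (B,hash)→7320, (B,nl)→24060 …(+1); best=840 via (B,nl_idx)
  {ABC}: card=4000; try (C,hash)→3020, (C,merge)→6320, (A,hash)→7920, (C,nl_idx)→8300, (C,nl)→25900, (A,merge)→54870 …(+1); best=3020 via (C,hash)
  {ABD}: card=240; try (D,hash)→3020, (A,hash)→3480, (A,merge)→4350, (D,merge)→6320, (D,nl)→25900, (A,nl)→36840; best=3020 via (D,hash)
  {BCD}: card=2400; try (C,hash)→1800, (C,merge)→3420, (C,nl_idx)→4680, (D,hash)→6240, (C,nl)→15240, (D,merge)→53940 …(+1); best=1800 via (C,hash)
  {ABCD}: card=2400; try (C,hash)→3980, (C,merge)→5600, (A,hash)→6600, (C,nl_idx)→6860, (D,hash)→7740, (C,nl)→17420 …(+4); best=3980 via (C,hash)

3980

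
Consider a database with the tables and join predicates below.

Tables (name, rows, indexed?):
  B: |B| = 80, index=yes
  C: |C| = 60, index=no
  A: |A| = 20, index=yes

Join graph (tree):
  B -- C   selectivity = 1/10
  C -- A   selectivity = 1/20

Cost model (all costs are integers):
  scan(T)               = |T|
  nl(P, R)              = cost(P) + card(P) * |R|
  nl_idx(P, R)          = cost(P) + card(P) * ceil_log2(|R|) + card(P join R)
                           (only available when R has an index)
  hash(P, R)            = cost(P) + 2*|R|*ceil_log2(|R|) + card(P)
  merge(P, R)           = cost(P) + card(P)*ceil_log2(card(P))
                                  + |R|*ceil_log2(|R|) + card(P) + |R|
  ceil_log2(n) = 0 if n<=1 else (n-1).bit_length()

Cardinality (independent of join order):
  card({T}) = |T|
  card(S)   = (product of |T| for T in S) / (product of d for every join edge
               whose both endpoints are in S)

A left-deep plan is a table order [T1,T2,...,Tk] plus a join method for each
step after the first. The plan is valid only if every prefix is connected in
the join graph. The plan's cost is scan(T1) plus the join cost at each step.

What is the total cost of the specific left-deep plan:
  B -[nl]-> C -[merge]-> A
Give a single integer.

9800

step 1: scan B: cost=80, card=80
step 2: join C via nl
    card(P join C) = 80*60/(10) = 480
    cost = 80 + 80*60 = 4880
step 3: join A via merge
    card(P join A) = 480*20/(20) = 480
    cost = 4880 + 480*9 + 20*5 + 480 + 20 = 9800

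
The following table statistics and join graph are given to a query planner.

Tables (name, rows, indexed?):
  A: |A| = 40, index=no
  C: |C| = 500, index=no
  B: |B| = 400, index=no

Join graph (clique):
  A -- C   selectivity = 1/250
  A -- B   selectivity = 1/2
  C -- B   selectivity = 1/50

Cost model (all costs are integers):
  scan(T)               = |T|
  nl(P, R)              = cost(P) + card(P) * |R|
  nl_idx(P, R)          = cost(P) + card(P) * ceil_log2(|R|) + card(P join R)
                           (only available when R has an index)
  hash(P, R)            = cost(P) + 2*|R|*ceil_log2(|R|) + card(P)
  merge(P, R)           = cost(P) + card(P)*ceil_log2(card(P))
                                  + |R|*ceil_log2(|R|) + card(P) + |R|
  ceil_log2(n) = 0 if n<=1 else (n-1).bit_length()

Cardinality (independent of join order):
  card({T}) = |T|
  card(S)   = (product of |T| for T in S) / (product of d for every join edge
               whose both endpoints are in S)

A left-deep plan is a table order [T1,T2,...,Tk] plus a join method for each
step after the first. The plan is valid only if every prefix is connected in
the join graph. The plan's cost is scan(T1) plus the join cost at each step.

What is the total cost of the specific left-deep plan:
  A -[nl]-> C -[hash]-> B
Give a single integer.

step 1: scan A: cost=40, card=40
step 2: join C via nl
    card(P join C) = 40*500/(250) = 80
    cost = 40 + 40*500 = 20040
step 3: join B via hash
    card(P join B) = 80*400/(2*50) = 320
    cost = 20040 + 2*400*9 + 80 = 27320

27320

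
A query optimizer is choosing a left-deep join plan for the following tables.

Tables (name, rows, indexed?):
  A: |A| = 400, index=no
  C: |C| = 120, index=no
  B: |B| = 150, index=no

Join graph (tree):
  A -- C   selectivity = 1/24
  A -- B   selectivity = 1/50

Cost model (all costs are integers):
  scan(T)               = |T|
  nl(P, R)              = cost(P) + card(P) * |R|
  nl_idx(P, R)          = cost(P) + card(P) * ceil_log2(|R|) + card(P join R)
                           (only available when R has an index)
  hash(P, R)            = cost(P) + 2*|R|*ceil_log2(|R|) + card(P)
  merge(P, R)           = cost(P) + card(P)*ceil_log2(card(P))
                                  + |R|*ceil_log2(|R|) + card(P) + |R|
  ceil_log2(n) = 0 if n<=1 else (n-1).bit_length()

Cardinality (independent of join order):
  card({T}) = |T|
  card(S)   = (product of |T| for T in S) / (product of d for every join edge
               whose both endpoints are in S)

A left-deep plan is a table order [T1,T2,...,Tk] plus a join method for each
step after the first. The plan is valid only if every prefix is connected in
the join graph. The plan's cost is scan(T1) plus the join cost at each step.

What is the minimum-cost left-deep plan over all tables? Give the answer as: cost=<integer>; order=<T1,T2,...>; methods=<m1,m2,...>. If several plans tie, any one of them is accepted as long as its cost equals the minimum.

cost=6080; order=A,B,C; methods=hash,hash

Selinger DP (subsets sized 1..n):
  {A}: scan cost=400, card=400
  {C}: scan cost=120, card=120
  {B}: scan cost=150, card=150
  {AC}: card=2000; try (C,hash)→2480, (A,merge)→5080, (C,merge)→5360, (A,hash)→7440, (A,nl)→48120, (C,nl)→48400; best=2480 via (C,hash)
  {AB}: card=1200; try (B,hash)→3200, (A,merge)→5500, (B,merge)→5750, (A,hash)→7500, (A,nl)→60150, (B,nl)→60400; best=3200 via (B,hash)
  {ABC}: card=6000; try (C,hash)→6080, (B,hash)→6880, (C,merge)→18560, (B,merge)→27830, (C,nl)→147200, (B,nl)→302480; best=6080 via (C,hash)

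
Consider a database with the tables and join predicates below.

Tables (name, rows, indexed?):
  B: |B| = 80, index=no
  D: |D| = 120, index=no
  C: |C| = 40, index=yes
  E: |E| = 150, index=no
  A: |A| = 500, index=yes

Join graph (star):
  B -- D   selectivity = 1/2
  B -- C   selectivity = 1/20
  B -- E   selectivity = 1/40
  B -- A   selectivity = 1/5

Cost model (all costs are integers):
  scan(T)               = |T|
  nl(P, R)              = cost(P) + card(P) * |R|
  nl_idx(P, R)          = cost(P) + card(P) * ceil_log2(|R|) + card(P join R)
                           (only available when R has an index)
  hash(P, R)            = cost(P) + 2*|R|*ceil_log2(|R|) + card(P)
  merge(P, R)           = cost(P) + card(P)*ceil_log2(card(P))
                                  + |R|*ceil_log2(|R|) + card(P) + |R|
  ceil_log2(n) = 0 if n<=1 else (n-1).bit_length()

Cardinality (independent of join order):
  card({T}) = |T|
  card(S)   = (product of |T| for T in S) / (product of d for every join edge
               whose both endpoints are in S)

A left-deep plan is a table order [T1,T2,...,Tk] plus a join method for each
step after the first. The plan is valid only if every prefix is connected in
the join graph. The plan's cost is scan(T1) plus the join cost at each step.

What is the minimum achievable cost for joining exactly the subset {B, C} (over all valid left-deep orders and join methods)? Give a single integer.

640

Selinger DP over subsets of {B,C}:
  {B}: scan cost=80, card=80
  {C}: scan cost=40, card=40
  {BC}: card=160; try (C,hash)→640, (C,nl_idx)→720, (B,merge)→960, (C,merge)→1000, (B,hash)→1200, (B,nl)→3240 …(+1); best=640 via (C,hash)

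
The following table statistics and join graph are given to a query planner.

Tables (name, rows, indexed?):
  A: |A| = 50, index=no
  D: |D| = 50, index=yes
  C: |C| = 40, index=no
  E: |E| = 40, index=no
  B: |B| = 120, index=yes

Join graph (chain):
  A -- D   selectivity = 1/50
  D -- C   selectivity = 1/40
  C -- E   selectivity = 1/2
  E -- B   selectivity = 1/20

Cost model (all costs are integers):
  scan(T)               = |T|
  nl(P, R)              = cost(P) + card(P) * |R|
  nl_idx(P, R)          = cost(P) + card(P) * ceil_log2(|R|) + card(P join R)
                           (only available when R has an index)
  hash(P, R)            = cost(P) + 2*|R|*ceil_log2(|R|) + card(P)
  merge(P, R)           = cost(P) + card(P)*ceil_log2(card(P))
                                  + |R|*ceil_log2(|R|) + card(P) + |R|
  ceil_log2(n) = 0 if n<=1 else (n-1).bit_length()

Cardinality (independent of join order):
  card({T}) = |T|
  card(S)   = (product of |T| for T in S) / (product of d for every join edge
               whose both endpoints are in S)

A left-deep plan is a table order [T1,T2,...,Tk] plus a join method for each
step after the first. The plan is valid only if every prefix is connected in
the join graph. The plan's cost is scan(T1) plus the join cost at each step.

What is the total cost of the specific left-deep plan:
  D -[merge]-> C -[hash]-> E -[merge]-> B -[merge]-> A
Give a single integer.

97520

step 1: scan D: cost=50, card=50
step 2: join C via merge
    card(P join C) = 50*40/(40) = 50
    cost = 50 + 50*6 + 40*6 + 50 + 40 = 680
step 3: join E via hash
    card(P join E) = 50*40/(2) = 1000
    cost = 680 + 2*40*6 + 50 = 1210
step 4: join B via merge
    card(P join B) = 1000*120/(20) = 6000
    cost = 1210 + 1000*10 + 120*7 + 1000 + 120 = 13170
step 5: join A via merge
    card(P join A) = 6000*50/(50) = 6000
    cost = 13170 + 6000*13 + 50*6 + 6000 + 50 = 97520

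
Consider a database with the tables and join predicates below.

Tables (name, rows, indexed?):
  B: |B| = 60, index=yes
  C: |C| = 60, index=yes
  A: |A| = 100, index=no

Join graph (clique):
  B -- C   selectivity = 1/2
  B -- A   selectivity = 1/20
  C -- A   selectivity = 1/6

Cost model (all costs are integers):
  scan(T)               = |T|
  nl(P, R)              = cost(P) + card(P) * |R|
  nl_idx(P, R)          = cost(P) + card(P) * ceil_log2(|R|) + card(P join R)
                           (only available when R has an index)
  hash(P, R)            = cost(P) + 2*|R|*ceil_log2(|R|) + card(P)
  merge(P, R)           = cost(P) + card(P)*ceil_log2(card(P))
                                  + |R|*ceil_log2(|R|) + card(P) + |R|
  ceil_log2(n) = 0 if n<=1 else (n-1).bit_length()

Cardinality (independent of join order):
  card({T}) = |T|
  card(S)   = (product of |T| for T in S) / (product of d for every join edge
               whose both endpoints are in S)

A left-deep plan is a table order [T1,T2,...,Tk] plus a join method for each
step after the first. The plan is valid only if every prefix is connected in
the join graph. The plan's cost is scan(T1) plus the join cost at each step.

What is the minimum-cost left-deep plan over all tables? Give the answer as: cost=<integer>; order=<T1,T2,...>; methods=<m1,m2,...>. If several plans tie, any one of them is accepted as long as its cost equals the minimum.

Selinger DP (subsets sized 1..n):
  {B}: scan cost=60, card=60
  {C}: scan cost=60, card=60
  {A}: scan cost=100, card=100
  {BC}: card=1800; try (C,hash)→840, (B,hash)→840, (C,merge)→900, (B,merge)→900, (C,nl_idx)→2220, (B,nl_idx)→2220 …(+2); best=840 via (C,hash)
  {AB}: card=300; try (B,hash)→920, (B,nl_idx)→1000, (A,merge)→1280, (B,merge)→1320, (A,hash)→1520, (A,nl)→6060 …(+1); best=920 via (B,hash)
  {AC}: card=1000; try (C,hash)→920, (A,merge)→1280, (C,merge)→1320, (A,hash)→1520, (C,nl_idx)→1700, (A,nl)→6060 …(+1); best=920 via (C,hash)
  {ABC}: card=1500; try (C,hash)→1940, (B,hash)→2640, (A,hash)→4040, (C,nl_idx)→4220, (C,merge)→4340, (B,nl_idx)→8420 …(+5); best=1940 via (C,hash)

cost=1940; order=A,B,C; methods=hash,hash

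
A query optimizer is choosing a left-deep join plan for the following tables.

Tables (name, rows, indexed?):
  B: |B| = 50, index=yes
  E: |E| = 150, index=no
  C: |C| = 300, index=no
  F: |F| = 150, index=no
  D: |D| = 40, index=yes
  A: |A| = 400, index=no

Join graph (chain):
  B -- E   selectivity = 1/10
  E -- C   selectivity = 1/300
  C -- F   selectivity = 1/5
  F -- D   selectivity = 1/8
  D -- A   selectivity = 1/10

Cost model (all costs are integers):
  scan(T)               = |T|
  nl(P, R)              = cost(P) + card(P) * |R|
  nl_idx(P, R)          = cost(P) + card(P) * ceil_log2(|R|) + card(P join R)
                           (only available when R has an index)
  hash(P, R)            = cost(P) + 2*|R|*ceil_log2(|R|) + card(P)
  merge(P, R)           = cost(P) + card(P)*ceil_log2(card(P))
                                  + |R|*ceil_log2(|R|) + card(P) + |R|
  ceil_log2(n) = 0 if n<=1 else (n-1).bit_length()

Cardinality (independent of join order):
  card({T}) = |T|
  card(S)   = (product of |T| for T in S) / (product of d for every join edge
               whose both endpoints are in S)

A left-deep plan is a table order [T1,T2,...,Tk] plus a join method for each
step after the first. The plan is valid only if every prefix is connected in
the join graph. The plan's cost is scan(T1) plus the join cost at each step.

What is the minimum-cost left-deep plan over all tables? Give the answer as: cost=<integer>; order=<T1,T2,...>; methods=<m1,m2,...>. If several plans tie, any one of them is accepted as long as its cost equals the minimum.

cost=149580; order=C,E,B,F,D,A; methods=hash,hash,hash,hash,hash

Selinger DP (subsets sized 1..n):
  {B}: scan cost=50, card=50
  {E}: scan cost=150, card=150
  {C}: scan cost=300, card=300
  {F}: scan cost=150, card=150
  {D}: scan cost=40, card=40
  {A}: scan cost=400, card=400
  {BE}: card=750; try (B,hash)→900, (E,merge)→1750, (B,nl_idx)→1800, (B,merge)→1850, (E,hash)→2500, (E,nl)→7550 …(+1); best=900 via (B,hash)
  {CE}: card=150; try (E,hash)→3000, (C,merge)→4500, (E,merge)→4650, (C,hash)→5700, (C,nl)→45150, (E,nl)→45300; best=3000 via (E,hash)
  {CF}: card=9000; try (F,hash)→3000, (C,merge)→4500, (F,merge)→4650, (C,hash)→5700, (C,nl)→45150, (F,nl)→45300; best=3000 via (F,hash)
  {DF}: card=750; try (D,hash)→780, (F,merge)→1670, (D,merge)→1780, (D,nl_idx)→1800, (F,hash)→2480, (F,nl)→6040 …(+1); best=780 via (D,hash)
  {AD}: card=1600; try (D,hash)→1280, (A,merge)→4320, (D,nl_idx)→4400, (D,merge)→4680, (A,hash)→7280, (A,nl)→16040 …(+1); best=1280 via (D,hash)
  {BCE}: card=750; try (B,hash)→3750, (B,nl_idx)→4650, (B,merge)→4700, (C,hash)→7050, (B,nl)→10500, (C,merge)→12150 …(+1); best=3750 via (B,hash)
  {CEF}: card=4500; try (F,hash)→5550, (F,merge)→5700, (E,hash)→14400, (F,nl)→25500, (E,merge)→139350, (E,nl)→1353000; best=5550 via (F,hash)
  {CDF}: card=45000; try (C,hash)→6930, (C,merge)→12030, (D,hash)→12480, (D,nl_idx)→102000, (D,merge)→138280, (C,nl)→225780 …(+1); best=6930 via (C,hash)
  {ADF}: card=30000; try (F,hash)→5280, (A,hash)→8730, (A,merge)→13030, (F,merge)→21830, (F,nl)→241280, (A,nl)→300780; best=5280 via (F,hash)
  {BCEF}: card=22500; try (F,hash)→6900, (B,hash)→10650, (F,merge)→13350, (B,nl_idx)→55050, (B,merge)→68900, (F,nl)→116250 …(+1); best=6900 via (F,hash)
  {CDEF}: card=22500; try (D,hash)→10530, (E,hash)→54330, (D,nl_idx)→55050, (D,merge)→68830, (D,nl)→185550, (E,merge)→773280 …(+1); best=10530 via (D,hash)
  {ACDF}: card=1800000; try (C,hash)→40680, (A,hash)→59130, (C,merge)→488280, (A,merge)→775930, (C,nl)→9005280, (A,nl)→18006930; best=40680 via (C,hash)
  {BCDEF}: card=112500; try (D,hash)→29880, (B,hash)→33630, (D,nl_idx)→254400, (B,nl_idx)→258030, (D,merge)→367180, (B,merge)→370880 …(+2); best=29880 via (D,hash)
  {ACDEF}: card=900000; try (A,hash)→40230, (A,merge)→374530, (E,hash)→1843080, (A,nl)→9010530, (E,merge)→39642030, (E,nl)→270040680; best=40230 via (A,hash)
  {ABCDEF}: card=4500000; try (A,hash)→149580, (B,hash)→940830, (A,merge)→2058880, (B,nl_idx)→9940230, (B,merge)→18940580, (A,nl)→45029880 …(+1); best=149580 via (A,hash)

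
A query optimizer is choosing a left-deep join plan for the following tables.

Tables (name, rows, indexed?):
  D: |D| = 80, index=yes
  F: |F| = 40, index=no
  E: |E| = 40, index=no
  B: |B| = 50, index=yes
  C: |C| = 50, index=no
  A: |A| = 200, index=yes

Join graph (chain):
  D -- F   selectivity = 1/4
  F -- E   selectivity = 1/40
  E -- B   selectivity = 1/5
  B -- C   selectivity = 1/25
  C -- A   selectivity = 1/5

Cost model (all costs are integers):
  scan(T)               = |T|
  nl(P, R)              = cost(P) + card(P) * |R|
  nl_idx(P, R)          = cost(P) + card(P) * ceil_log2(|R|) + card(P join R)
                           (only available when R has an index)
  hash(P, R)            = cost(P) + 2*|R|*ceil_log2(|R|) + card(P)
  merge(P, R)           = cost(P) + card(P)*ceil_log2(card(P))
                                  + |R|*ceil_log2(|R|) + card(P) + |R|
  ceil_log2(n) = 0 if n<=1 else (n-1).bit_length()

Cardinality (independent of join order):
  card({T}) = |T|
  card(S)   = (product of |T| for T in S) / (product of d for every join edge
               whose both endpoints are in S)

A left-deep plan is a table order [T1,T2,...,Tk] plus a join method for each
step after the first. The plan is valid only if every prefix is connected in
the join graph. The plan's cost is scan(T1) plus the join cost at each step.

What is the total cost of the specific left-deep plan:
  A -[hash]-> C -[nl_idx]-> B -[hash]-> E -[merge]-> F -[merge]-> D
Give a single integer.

step 1: scan A: cost=200, card=200
step 2: join C via hash
    card(P join C) = 200*50/(5) = 2000
    cost = 200 + 2*50*6 + 200 = 1000
step 3: join B via nl_idx
    card(P join B) = 2000*50/(25) = 4000
    cost = 1000 + 2000*6 + 4000 = 17000
step 4: join E via hash
    card(P join E) = 4000*40/(5) = 32000
    cost = 17000 + 2*40*6 + 4000 = 21480
step 5: join F via merge
    card(P join F) = 32000*40/(40) = 32000
    cost = 21480 + 32000*15 + 40*6 + 32000 + 40 = 533760
step 6: join D via merge
    card(P join D) = 32000*80/(4) = 640000
    cost = 533760 + 32000*15 + 80*7 + 32000 + 80 = 1046400

1046400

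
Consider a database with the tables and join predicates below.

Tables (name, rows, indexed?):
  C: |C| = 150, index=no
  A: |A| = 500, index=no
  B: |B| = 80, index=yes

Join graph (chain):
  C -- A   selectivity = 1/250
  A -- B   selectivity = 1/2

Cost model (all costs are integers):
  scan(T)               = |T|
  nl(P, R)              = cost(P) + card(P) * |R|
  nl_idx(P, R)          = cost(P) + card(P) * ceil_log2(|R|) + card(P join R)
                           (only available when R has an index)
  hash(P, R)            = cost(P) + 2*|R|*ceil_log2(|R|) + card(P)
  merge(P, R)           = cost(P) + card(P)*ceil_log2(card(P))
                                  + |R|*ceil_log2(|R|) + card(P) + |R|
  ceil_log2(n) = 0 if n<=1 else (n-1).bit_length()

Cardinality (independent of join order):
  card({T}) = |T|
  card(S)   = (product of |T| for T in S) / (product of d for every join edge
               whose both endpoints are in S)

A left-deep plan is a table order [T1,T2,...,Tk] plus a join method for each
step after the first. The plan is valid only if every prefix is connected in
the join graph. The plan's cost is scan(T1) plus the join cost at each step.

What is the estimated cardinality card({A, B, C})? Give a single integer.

Tables in S: A(500), B(80), C(150)
Edges inside S: C-A(d=250), A-B(d=2)
numerator = 500 * 80 * 150 = 6000000
denominator = 250 * 2 = 500
card(S) = 6000000 / 500 = 12000

12000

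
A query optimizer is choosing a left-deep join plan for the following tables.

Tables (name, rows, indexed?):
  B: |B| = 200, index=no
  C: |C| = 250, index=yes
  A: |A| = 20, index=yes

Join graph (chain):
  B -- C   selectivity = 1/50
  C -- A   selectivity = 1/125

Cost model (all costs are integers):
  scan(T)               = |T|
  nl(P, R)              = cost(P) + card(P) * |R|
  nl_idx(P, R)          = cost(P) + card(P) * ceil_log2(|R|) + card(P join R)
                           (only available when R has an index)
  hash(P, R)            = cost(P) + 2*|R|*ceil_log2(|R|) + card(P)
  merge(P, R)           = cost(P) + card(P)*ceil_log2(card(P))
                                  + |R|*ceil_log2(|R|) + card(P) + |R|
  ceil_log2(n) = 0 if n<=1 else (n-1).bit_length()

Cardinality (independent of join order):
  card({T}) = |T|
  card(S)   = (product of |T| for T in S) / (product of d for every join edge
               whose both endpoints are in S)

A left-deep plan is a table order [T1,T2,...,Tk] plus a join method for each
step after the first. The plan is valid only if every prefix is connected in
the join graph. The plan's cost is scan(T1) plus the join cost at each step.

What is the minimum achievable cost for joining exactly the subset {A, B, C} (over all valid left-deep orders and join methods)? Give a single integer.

2300

Selinger DP over subsets of {A,B,C}:
  {B}: scan cost=200, card=200
  {C}: scan cost=250, card=250
  {A}: scan cost=20, card=20
  {BC}: card=1000; try (C,nl_idx)→2800, (B,hash)→3700, (C,merge)→4250, (B,merge)→4300, (C,hash)→4400, (C,nl)→50200 …(+1); best=2800 via (C,nl_idx)
  {AC}: card=40; try (C,nl_idx)→220, (A,hash)→700, (A,nl_idx)→1540, (C,merge)→2390, (A,merge)→2620, (C,hash)→4040 …(+2); best=220 via (C,nl_idx)
  {ABC}: card=160; try (B,merge)→2300, (B,hash)→3460, (A,hash)→4000, (A,nl_idx)→7960, (B,nl)→8220, (A,merge)→13920 …(+1); best=2300 via (B,merge)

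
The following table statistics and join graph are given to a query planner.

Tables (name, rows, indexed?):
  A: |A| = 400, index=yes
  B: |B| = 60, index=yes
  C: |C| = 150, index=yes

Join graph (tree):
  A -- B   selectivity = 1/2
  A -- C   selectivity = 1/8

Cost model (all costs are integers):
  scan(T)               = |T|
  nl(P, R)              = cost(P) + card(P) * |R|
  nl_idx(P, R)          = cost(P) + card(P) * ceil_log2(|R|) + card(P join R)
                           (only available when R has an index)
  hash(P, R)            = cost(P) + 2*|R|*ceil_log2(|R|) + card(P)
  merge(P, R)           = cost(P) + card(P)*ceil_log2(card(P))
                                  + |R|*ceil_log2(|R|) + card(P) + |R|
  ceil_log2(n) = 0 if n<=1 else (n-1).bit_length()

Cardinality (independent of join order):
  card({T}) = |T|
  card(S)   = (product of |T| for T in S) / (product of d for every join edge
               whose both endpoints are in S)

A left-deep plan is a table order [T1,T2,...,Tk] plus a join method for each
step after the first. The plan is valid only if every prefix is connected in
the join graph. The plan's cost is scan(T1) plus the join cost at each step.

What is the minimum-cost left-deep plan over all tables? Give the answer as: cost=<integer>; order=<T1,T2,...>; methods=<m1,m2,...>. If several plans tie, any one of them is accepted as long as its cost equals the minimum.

cost=11420; order=A,C,B; methods=hash,hash

Selinger DP (subsets sized 1..n):
  {A}: scan cost=400, card=400
  {B}: scan cost=60, card=60
  {C}: scan cost=150, card=150
  {AB}: card=12000; try (B,hash)→1520, (A,merge)→4480, (B,merge)→4820, (A,hash)→7320, (A,nl_idx)→12600, (B,nl_idx)→14800 …(+2); best=1520 via (B,hash)
  {AC}: card=7500; try (C,hash)→3200, (A,merge)→5500, (C,merge)→5750, (A,hash)→7500, (A,nl_idx)→9000, (C,nl_idx)→11100 …(+2); best=3200 via (C,hash)
  {ABC}: card=225000; try (B,hash)→11420, (C,hash)→15920, (B,merge)→108620, (C,merge)→182870, (B,nl_idx)→273200, (C,nl_idx)→322520 …(+2); best=11420 via (B,hash)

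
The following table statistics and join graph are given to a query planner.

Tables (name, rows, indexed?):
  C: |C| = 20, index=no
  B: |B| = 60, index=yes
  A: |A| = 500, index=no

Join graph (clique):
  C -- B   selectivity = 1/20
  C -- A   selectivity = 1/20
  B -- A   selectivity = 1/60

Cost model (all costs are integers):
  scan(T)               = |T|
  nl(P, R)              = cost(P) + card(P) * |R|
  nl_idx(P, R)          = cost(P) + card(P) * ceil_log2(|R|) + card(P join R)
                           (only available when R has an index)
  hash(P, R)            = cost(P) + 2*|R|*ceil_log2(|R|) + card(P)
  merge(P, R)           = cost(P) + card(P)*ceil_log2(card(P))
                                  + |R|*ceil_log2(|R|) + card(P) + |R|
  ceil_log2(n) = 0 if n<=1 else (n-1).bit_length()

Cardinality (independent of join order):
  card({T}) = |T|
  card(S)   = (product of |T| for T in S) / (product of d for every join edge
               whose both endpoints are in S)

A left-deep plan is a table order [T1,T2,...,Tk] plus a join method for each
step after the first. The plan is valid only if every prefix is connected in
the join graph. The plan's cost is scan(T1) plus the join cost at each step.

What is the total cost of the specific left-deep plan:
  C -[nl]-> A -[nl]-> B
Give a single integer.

step 1: scan C: cost=20, card=20
step 2: join A via nl
    card(P join A) = 20*500/(20) = 500
    cost = 20 + 20*500 = 10020
step 3: join B via nl
    card(P join B) = 500*60/(20*60) = 25
    cost = 10020 + 500*60 = 40020

40020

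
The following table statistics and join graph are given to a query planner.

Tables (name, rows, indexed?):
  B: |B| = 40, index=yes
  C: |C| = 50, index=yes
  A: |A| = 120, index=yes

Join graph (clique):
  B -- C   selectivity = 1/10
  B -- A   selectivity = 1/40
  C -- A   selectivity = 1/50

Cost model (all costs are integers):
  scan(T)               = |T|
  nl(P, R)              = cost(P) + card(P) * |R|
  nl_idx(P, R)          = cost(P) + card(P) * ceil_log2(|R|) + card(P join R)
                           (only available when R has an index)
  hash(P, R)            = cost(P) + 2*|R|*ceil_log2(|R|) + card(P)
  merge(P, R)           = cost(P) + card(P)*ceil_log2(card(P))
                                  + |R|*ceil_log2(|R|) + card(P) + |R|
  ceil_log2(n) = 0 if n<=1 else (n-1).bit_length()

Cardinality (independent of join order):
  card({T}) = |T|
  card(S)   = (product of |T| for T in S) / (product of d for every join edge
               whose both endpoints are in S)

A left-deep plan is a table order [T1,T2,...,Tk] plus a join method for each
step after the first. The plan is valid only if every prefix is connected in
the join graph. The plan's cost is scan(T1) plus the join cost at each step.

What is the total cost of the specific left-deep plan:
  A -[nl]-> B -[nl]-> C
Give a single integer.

step 1: scan A: cost=120, card=120
step 2: join B via nl
    card(P join B) = 120*40/(40) = 120
    cost = 120 + 120*40 = 4920
step 3: join C via nl
    card(P join C) = 120*50/(10*50) = 12
    cost = 4920 + 120*50 = 10920

10920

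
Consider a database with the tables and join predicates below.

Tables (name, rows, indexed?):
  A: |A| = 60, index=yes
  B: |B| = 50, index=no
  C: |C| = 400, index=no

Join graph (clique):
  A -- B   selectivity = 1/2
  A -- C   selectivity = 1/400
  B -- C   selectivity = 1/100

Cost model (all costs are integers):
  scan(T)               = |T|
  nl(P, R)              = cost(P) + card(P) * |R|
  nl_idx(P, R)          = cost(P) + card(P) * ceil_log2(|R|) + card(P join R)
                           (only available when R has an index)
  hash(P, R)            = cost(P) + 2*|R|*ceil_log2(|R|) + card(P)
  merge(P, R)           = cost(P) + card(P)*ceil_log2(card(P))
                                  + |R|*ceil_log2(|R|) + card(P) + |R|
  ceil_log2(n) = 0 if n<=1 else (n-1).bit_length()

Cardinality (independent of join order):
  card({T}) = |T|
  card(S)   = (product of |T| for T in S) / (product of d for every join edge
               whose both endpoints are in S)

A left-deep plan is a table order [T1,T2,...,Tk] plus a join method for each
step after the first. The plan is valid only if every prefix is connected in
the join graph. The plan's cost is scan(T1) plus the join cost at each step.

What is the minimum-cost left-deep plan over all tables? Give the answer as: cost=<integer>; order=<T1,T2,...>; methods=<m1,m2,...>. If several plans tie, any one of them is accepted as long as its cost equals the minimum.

cost=2180; order=C,A,B; methods=hash,hash

Selinger DP (subsets sized 1..n):
  {A}: scan cost=60, card=60
  {B}: scan cost=50, card=50
  {C}: scan cost=400, card=400
  {AB}: card=1500; try (B,hash)→720, (A,hash)→820, (A,merge)→820, (B,merge)→830, (A,nl_idx)→1850, (A,nl)→3050 …(+1); best=720 via (B,hash)
  {AC}: card=60; try (A,hash)→1520, (A,nl_idx)→2860, (C,merge)→4480, (A,merge)→4820, (C,hash)→7320, (C,nl)→24060 …(+1); best=1520 via (A,hash)
  {BC}: card=200; try (B,hash)→1400, (C,merge)→4400, (B,merge)→4750, (C,hash)→7300, (C,nl)→20050, (B,nl)→20400; best=1400 via (B,hash)
  {ABC}: card=15; try (B,hash)→2180, (B,merge)→2290, (A,hash)→2320, (A,nl_idx)→2615, (A,merge)→3620, (B,nl)→4520 …(+4); best=2180 via (B,hash)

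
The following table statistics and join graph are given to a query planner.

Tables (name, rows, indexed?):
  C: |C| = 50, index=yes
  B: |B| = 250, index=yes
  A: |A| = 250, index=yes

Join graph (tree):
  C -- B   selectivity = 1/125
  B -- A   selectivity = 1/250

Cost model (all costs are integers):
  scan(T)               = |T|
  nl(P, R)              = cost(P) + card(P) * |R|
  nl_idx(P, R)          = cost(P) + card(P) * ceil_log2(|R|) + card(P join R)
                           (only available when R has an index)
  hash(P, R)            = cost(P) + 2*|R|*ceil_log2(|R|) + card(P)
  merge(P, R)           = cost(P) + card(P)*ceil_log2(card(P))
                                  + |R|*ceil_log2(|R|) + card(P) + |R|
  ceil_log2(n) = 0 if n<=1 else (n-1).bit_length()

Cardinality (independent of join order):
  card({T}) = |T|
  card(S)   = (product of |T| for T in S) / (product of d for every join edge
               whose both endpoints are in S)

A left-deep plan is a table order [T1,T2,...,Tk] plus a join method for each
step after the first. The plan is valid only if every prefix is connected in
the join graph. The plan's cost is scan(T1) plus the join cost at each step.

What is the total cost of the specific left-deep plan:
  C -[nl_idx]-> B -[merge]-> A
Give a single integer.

3600

step 1: scan C: cost=50, card=50
step 2: join B via nl_idx
    card(P join B) = 50*250/(125) = 100
    cost = 50 + 50*8 + 100 = 550
step 3: join A via merge
    card(P join A) = 100*250/(250) = 100
    cost = 550 + 100*7 + 250*8 + 100 + 250 = 3600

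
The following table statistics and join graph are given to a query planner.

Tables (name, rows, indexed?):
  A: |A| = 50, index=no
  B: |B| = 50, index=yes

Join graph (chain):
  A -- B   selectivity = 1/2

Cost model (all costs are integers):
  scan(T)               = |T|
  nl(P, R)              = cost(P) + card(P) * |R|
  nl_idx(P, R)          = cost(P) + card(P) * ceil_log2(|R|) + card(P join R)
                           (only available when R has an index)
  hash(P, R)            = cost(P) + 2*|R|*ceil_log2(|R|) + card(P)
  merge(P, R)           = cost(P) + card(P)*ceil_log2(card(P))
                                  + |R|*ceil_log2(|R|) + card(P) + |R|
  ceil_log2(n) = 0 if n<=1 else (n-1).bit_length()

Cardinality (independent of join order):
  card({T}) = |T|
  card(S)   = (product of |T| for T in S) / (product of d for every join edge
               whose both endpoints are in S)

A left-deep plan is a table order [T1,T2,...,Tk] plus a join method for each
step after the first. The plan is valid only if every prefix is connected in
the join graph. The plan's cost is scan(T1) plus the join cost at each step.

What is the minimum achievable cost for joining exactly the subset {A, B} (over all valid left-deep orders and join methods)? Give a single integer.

700

Selinger DP over subsets of {A,B}:
  {A}: scan cost=50, card=50
  {B}: scan cost=50, card=50
  {AB}: card=1250; try (B,hash)→700, (A,hash)→700, (B,merge)→750, (A,merge)→750, (B,nl_idx)→1600, (B,nl)→2550 …(+1); best=700 via (B,hash)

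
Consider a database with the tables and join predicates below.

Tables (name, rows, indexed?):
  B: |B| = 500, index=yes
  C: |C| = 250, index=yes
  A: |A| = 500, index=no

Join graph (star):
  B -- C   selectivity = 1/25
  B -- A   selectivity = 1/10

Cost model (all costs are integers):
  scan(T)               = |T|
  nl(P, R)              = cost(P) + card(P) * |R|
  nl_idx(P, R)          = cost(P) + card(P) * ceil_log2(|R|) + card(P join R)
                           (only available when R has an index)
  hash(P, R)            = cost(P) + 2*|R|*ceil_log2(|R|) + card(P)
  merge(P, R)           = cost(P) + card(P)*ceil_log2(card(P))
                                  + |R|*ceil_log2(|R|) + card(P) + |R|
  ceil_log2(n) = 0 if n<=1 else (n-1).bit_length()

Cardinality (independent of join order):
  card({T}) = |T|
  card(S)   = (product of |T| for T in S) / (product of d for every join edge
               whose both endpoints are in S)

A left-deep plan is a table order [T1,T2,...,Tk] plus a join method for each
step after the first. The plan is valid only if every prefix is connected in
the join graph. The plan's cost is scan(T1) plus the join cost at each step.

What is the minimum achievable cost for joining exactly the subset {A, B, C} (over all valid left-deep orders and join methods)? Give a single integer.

19000

Selinger DP over subsets of {A,B,C}:
  {B}: scan cost=500, card=500
  {C}: scan cost=250, card=250
  {A}: scan cost=500, card=500
  {BC}: card=5000; try (C,hash)→5000, (B,merge)→7500, (B,nl_idx)→7500, (C,merge)→7750, (C,nl_idx)→9500, (B,hash)→9500 …(+2); best=5000 via (C,hash)
  {AB}: card=25000; try (B,hash)→10000, (A,hash)→10000, (B,merge)→10500, (A,merge)→10500, (B,nl_idx)→30000, (B,nl)→250500 …(+1); best=10000 via (B,hash)
  {ABC}: card=250000; try (A,hash)→19000, (C,hash)→39000, (A,merge)→80000, (C,merge)→412250, (C,nl_idx)→460000, (A,nl)→2505000 …(+1); best=19000 via (A,hash)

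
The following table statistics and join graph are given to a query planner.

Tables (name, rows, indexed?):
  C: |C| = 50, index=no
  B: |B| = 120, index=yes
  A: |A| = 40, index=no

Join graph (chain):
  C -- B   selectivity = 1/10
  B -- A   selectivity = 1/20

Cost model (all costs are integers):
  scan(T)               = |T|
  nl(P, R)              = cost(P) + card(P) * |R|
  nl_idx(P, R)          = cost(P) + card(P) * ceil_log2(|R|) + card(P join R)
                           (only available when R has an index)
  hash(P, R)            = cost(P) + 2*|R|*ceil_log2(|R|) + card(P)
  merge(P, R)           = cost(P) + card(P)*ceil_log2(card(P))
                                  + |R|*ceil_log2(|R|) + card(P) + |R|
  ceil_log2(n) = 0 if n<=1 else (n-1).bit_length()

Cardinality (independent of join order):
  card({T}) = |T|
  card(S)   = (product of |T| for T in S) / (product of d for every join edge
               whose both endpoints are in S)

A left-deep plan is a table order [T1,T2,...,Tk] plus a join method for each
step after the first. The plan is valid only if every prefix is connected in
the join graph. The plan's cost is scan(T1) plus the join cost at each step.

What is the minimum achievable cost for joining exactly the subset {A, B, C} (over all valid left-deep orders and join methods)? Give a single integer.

1400

Selinger DP over subsets of {A,B,C}:
  {C}: scan cost=50, card=50
  {B}: scan cost=120, card=120
  {A}: scan cost=40, card=40
  {BC}: card=600; try (C,hash)→840, (B,nl_idx)→1000, (B,merge)→1360, (C,merge)→1430, (B,hash)→1780, (B,nl)→6050 …(+1); best=840 via (C,hash)
  {AB}: card=240; try (B,nl_idx)→560, (A,hash)→720, (B,merge)→1280, (A,merge)→1360, (B,hash)→1760, (B,nl)→4840 …(+1); best=560 via (B,nl_idx)
  {ABC}: card=1200; try (C,hash)→1400, (A,hash)→1920, (C,merge)→3070, (A,merge)→7720, (C,nl)→12560, (A,nl)→24840; best=1400 via (C,hash)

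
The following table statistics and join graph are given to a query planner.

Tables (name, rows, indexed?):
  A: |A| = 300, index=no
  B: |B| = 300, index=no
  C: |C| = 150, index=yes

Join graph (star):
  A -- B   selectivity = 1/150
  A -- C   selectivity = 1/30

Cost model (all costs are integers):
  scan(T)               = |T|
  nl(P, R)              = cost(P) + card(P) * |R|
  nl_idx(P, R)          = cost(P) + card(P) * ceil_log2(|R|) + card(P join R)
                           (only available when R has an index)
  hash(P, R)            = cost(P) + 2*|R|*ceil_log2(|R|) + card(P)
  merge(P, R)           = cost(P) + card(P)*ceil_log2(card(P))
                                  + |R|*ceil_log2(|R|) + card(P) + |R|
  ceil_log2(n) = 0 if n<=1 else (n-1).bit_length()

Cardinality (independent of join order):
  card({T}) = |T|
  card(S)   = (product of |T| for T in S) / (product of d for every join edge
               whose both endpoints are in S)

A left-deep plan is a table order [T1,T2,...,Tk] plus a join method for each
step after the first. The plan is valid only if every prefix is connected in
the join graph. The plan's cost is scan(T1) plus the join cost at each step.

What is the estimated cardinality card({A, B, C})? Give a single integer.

3000

Tables in S: A(300), B(300), C(150)
Edges inside S: A-B(d=150), A-C(d=30)
numerator = 300 * 300 * 150 = 13500000
denominator = 150 * 30 = 4500
card(S) = 13500000 / 4500 = 3000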